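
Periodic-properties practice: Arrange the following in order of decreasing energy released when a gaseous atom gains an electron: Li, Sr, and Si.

Si > Li > Sr

Atoms with high Z_eff and room in the valence shell (especially the halogens) have the most exothermic electron affinities.
Here both period and group differ, so the two effects have to be weighed against each other.
Li > Sr: the two effects oppose for this pair; the down-group effect wins (60 vs 5 kJ/mol).
Si > Li: period and group pull opposite ways; the across-period shift dominates (134 vs 60 kJ/mol).
For reference (kJ/mol): Li 60, Si 134, Sr 5.
So from highest to lowest: Si > Li > Sr.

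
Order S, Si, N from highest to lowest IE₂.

N > S > Si

Consider each +1 ion: S⁺ still has 5 valence electrons; Si⁺ still has 3 valence electrons; N⁺ still has 4 valence electrons.
All are still removing valence electrons, so compare the +1 ions as you would atoms: IE_2 generally rises across a period (higher Z_eff) and falls down a group (larger shell), subject to the usual subshell exceptions.
Valence configurations: S⁺ [Ne]3s²3p³, Si⁺ [Ne]3s²3p¹, N⁺ [He]2s²2p².
Tabulated IE_2 (kJ/mol): S 2252, Si 1577, N 2856.
Overall IE_2 order: Si < S < N.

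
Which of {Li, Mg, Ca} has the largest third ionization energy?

The third ionization energy removes an electron from the +2 ion. For each element: Li²⁺ is already 1 electron into the core; Mg²⁺ is the bare [Ne] core; Ca²⁺ is the bare [Ar] core.
All of these are removing an electron from a noble-gas core or deeper; the smaller core (lower principal quantum number) is held far more tightly, and within a period the higher nuclear charge binds the same core more tightly.
Tabulated IE_3 (kJ/mol): Li 11815, Mg 7733, Ca 4912.
Overall IE_3 order: Ca < Mg < Li.

Li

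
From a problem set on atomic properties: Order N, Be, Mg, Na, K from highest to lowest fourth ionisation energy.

The fourth ionization energy removes an electron from the +3 ion. For each element: N³⁺ still has 2 valence electrons; Be³⁺ is already 1 electron into the core; Mg³⁺ is already 1 electron into the core; Na³⁺ is already 2 electrons into the core; K³⁺ is already 2 electrons into the core.
Usually core removal costs more than valence removal, but here the competition is close: a tightly held n=2 valence electron can cost more to remove than an n=3 core electron, so the actual values have to decide it.
The numbers (kJ/mol): N 7475, Be 21007, Mg 10543, Na 9543, K 5877.
Overall IE_4 order: K < N < Na < Mg < Be.

Be, Mg, Na, N, K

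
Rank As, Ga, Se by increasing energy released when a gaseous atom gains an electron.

Ga is in period 4, group 13; As is in period 4, group 15; Se is in period 4, group 16.
EA tends to increase across a period and decrease down a group, though the pattern is less regular than for IE or radius.
All lie in period 4, so electron affinity increases left to right.
So from lowest to highest: Ga < As < Se.

Ga < As < Se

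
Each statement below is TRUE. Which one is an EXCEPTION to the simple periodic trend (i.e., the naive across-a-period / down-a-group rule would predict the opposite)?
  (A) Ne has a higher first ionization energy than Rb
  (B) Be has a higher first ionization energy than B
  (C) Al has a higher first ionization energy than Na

(B)

The general trend: first ionization energy increases across a period and decreases down a group.
(A) Ne (period 2, group 18) vs Rb (period 5, group 1): the stated order agrees with the simple trend.
(B) Be (period 2, group 2) vs B (period 2, group 13): the stated order contradicts the simple trend.
(C) Al (period 3, group 13) vs Na (period 3, group 1): the stated order agrees with the simple trend.
The exception is (B): removing B's lone 2p electron is easier than breaking Be's filled 2s².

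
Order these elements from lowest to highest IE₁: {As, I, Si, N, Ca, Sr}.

Sr < Ca < Si < As < I < N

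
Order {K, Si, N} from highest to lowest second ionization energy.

K > N > Si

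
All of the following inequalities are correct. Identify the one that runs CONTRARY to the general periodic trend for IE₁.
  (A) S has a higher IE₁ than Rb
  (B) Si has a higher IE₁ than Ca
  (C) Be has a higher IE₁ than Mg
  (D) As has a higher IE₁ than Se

(D)

The general trend: IE₁ increases across a period and decreases down a group.
(A) S (period 3, group 16) vs Rb (period 5, group 1): the stated order agrees with the simple trend.
(B) Si (period 3, group 14) vs Ca (period 4, group 2): the stated order agrees with the simple trend.
(C) Be (period 2, group 2) vs Mg (period 3, group 2): the stated order agrees with the simple trend.
(D) As (period 4, group 15) vs Se (period 4, group 16): the stated order contradicts the simple trend.
The exception is (D): Se (4p⁴) ionizes more easily than half-filled As (4p³).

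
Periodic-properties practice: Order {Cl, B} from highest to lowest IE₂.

IE_2 is the cost of taking one more electron from the +1 cation: Cl⁺ still has 6 valence electrons; B⁺ still has 2 valence electrons.
All are still removing valence electrons, so compare the +1 ions as you would atoms: IE_2 generally rises across a period (higher Z_eff) and falls down a group (larger shell), subject to the usual subshell exceptions.
Valence configurations: Cl⁺ [Ne]3s²3p⁴, B⁺ [He]2s².
Tabulated IE_2 (kJ/mol): Cl 2298, B 2427.
So the second ionization energies run Cl < B.

B, Cl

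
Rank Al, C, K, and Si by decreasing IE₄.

Al > C > K > Si

The fourth ionization energy removes an electron from the +3 ion. For each element: Al³⁺ is the bare [Ne] core; C³⁺ still has 1 valence electron; K³⁺ is already 2 electrons into the core; Si³⁺ still has 1 valence electron.
Usually core removal costs more than valence removal, but here the competition is close: a tightly held n=2 valence electron can cost more to remove than an n=3 core electron, so the actual values have to decide it.
Valence configurations: C³⁺ [He]2s¹, Si³⁺ [Ne]3s¹.
Approximate IE_4 values (kJ/mol): Al 11577, C 6223, K 5877, Si 4356.
Overall IE_4 order: Si < K < C < Al.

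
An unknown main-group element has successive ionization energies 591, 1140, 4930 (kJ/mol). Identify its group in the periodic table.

Group 2

Look for the largest jump between consecutive ionization energies: IE3/IE2 ≈ 4.3, far larger than any earlier ratio.
That jump marks the point where a core electron is being removed. So the atom has 2 valence electrons.
A main-group element with 2 valence electrons is in group 2.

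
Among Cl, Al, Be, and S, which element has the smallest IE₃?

After 2 electrons have been removed, what remains? Cl²⁺ still has 5 valence electrons; Al²⁺ still has 1 valence electron; Be²⁺ is the bare [He] core; S²⁺ still has 4 valence electrons.
Core electrons are held far more tightly than valence electrons, so Be tops the IE_3 order.
Valence configurations: Cl²⁺ [Ne]3s²3p³, Al²⁺ [Ne]3s¹, S²⁺ [Ne]3s²3p².
The numbers (kJ/mol): Cl 3822, Al 2745, Be 14849, S 3357.
Putting it together, IE_3: Al < S < Cl < Be.

Al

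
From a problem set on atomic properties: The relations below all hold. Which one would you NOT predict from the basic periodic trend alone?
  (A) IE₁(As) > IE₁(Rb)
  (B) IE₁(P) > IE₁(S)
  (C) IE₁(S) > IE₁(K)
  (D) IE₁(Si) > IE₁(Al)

The general trend: IE₁ increases across a period and decreases down a group.
(A) As (period 4, group 15) vs Rb (period 5, group 1): the stated order agrees with the simple trend.
(B) P (period 3, group 15) vs S (period 3, group 16): the stated order contradicts the simple trend.
(C) S (period 3, group 16) vs K (period 4, group 1): the stated order agrees with the simple trend.
(D) Si (period 3, group 14) vs Al (period 3, group 13): the stated order agrees with the simple trend.
The exception is (B): S (3p⁴) ionizes more easily than half-filled P (3p³) because the paired 3p electron in S is pushed out by e⁻–e⁻ repulsion.

(B)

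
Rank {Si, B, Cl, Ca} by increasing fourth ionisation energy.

IE_4 is the cost of taking one more electron from the +3 cation: Si³⁺ still has 1 valence electron; B³⁺ is the bare [He] core; Cl³⁺ still has 4 valence electrons; Ca³⁺ is already 1 electron into the core.
Pulling an electron out of a noble-gas core costs far more than removing a remaining valence electron, so Ca and B sit at the high end of IE_4.
Valence configurations: Si³⁺ [Ne]3s¹, Cl³⁺ [Ne]3s²3p².
Tabulated IE_4 (kJ/mol): Si 4356, B 25026, Cl 5159, Ca 6491.
Putting it together, IE_4: Si < Cl < Ca < B.

Si, Cl, Ca, B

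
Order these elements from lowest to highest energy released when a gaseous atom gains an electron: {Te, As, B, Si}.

Atoms with high Z_eff and room in the valence shell (especially the halogens) have the most exothermic electron affinities.
These sit on a diagonal, where the across-period and down-group effects partly cancel.
As > B: the two effects oppose for this pair; the across-period effect wins (78 vs 27 kJ/mol).
Si > As: the two effects oppose for this pair; the down-group effect wins (134 vs 78 kJ/mol).
Te > Si: the two effects oppose for this pair; the across-period effect wins (190 vs 134 kJ/mol).
Approximate values (kJ/mol): B 27, Si 134, As 78, Te 190.
So from lowest to highest: B < As < Si < Te.

B, As, Si, Te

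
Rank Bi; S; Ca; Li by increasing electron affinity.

Ca < Li < Bi < S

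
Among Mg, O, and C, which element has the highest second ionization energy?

Consider each +1 ion: Mg⁺ still has 1 valence electron; O⁺ still has 5 valence electrons; C⁺ still has 3 valence electrons.
All are still removing valence electrons, so compare the +1 ions as you would atoms: IE_2 generally rises across a period (higher Z_eff) and falls down a group (larger shell), subject to the usual subshell exceptions.
Valence configurations: Mg⁺ [Ne]3s¹, O⁺ [He]2s²2p³, C⁺ [He]2s²2p¹.
Tabulated IE_2 (kJ/mol): Mg 1451, O 3388, C 2353.
So the second ionization energies run Mg < C < O.

O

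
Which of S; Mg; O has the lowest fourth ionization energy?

After 3 electrons have been removed, what remains? S³⁺ still has 3 valence electrons; Mg³⁺ is already 1 electron into the core; O³⁺ still has 3 valence electrons.
Core electrons are held far more tightly than valence electrons, so Mg tops the IE_4 order.
Valence configurations: S³⁺ [Ne]3s²3p¹, O³⁺ [He]2s²2p¹.
The numbers (kJ/mol): S 4556, Mg 10543, O 7469.
Putting it together, IE_4: S < O < Mg.

S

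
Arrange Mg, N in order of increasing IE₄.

Consider each +3 ion: Mg³⁺ is already 1 electron into the core; N³⁺ still has 2 valence electrons.
Pulling an electron out of a noble-gas core costs far more than removing a remaining valence electron, so Mg sits at the high end of IE_4.
The numbers (kJ/mol): Mg 10543, N 7475.
Hence IE_4: N < Mg.

N < Mg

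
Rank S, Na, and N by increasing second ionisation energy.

S, N, Na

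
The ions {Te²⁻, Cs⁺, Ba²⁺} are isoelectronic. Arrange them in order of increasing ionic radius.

All of these have 54 electrons, so size is governed by nuclear charge alone: the more protons, the stronger the pull on the same electron cloud, and the smaller the ion.
Nuclear charges: Ba²⁺ (Z=56), Cs⁺ (Z=55), Te²⁻ (Z=52).
Smallest to largest: Ba²⁺ < Cs⁺ < Te²⁻.

Ba²⁺, Cs⁺, Te²⁻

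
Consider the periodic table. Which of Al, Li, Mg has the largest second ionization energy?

Li

IE_2 is the cost of taking one more electron from the +1 cation: Al⁺ still has 2 valence electrons; Li⁺ is the bare [He] core; Mg⁺ still has 1 valence electron.
Pulling an electron out of a noble-gas core costs far more than removing a remaining valence electron, so Li sits at the high end of IE_2.
Valence configurations: Al⁺ [Ne]3s², Mg⁺ [Ne]3s¹.
Tabulated IE_2 (kJ/mol): Al 1817, Li 7298, Mg 1451.
Putting it together, IE_2: Mg < Al < Li.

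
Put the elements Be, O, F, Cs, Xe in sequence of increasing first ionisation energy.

Cs, Be, Xe, O, F

Be is in period 2, group 2; O is in period 2, group 16; F is in period 2, group 17; Xe is in period 5, group 18; Cs is in period 6, group 1.
Across a period the outer electron is held more tightly (higher IE₁); down a group it sits in a higher shell, more shielded, and comes off more easily.
These span different periods and groups, so the two trends combine.
Be > Cs: relative to Cs, both the across-period and down-group shifts push Be's first ionization energy up.
Xe > Be: the two effects oppose for this pair; the across-period effect wins (1170 vs 900 kJ/mol).
O > Xe: period and group pull opposite ways; the down-group shift dominates (1314 vs 1170 kJ/mol).
F > O: both are in period 2; the period trend gives F the larger value.
For reference (kJ/mol): Be 900, O 1314, F 1681, Xe 1170, Cs 376.
So from lowest to highest: Cs < Be < Xe < O < F.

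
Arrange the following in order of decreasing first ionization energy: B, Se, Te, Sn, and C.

C, Se, Te, B, Sn

B is in period 2, group 13; C is in period 2, group 14; Se is in period 4, group 16; Sn is in period 5, group 14; Te is in period 5, group 16.
Across a period the outer electron is held more tightly (higher IE₁); down a group it sits in a higher shell, more shielded, and comes off more easily.
Here both period and group differ, so the two effects have to be weighed against each other.
B > Sn: period and group pull opposite ways; the down-group shift dominates (801 vs 709 kJ/mol).
Te > B: the two effects oppose for this pair; the across-period effect wins (869 vs 801 kJ/mol).
Se > Te: they share group 16; the group trend gives Se the larger value.
C > Se: period and group pull opposite ways; the down-group shift dominates (1086 vs 941 kJ/mol).
Approximate values (kJ/mol): B 801, C 1086, Se 941, Sn 709, Te 869.
So from highest to lowest: C > Se > Te > B > Sn.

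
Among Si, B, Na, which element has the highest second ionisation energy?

Na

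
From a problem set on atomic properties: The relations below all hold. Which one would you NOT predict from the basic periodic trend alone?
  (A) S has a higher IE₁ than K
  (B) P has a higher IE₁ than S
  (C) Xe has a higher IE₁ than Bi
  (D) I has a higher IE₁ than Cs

(B)

The general trend: IE₁ increases across a period and decreases down a group.
(A) S (period 3, group 16) vs K (period 4, group 1): the stated order agrees with the simple trend.
(B) P (period 3, group 15) vs S (period 3, group 16): the stated order contradicts the simple trend.
(C) Xe (period 5, group 18) vs Bi (period 6, group 15): the stated order agrees with the simple trend.
(D) I (period 5, group 17) vs Cs (period 6, group 1): the stated order agrees with the simple trend.
The exception is (B): S (3p⁴) ionizes more easily than half-filled P (3p³) because the paired 3p electron in S is pushed out by e⁻–e⁻ repulsion.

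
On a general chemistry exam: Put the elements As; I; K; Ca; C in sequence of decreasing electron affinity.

C is in period 2, group 14; K is in period 4, group 1; Ca is in period 4, group 2; As is in period 4, group 15; I is in period 5, group 17.
EA tends to increase across a period and decrease down a group, though the pattern is less regular than for IE or radius.
These span different periods and groups, so the two trends combine.
K > Ca: this pair runs against the simple trend — see the exception note.
As > K: As lies to the right of K in period 4, so the across-period effect alone puts As higher.
C > As: the two effects oppose for this pair; the down-group effect wins (122 vs 78 kJ/mol).
I > C: the two effects oppose for this pair; the across-period effect wins (295 vs 122 kJ/mol).
Note the exception: K has a higher electron affinity than Ca, contrary to the simple trend — adding an electron to Ca (ns²) has to open a new, higher-energy np subshell, which is unfavourable.
Tabulated electron affinity (kJ/mol): C 122, K 48, Ca 2, As 78, I 295.
So from highest to lowest: I > C > As > K > Ca.

I > C > As > K > Ca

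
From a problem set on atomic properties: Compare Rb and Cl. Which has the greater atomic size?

Moving right in a period, electrons are added to the same shell under a stronger nuclear pull, so atoms get smaller; moving down, a new shell is opened and atoms get larger.
These span different periods and groups, so the two trends combine.
Rb > Cl: both effects reinforce here, so Rb is clearly the larger of the two.
Approximate values (pm): Cl 99, Rb 210.
So Rb has the greater atomic size (Rb > Cl).

Rb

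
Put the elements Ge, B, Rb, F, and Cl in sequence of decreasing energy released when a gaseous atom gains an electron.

Cl > F > Ge > Rb > B

B is in period 2, group 13; F is in period 2, group 17; Cl is in period 3, group 17; Ge is in period 4, group 14; Rb is in period 5, group 1.
Atoms with high Z_eff and room in the valence shell (especially the halogens) have the most exothermic electron affinities.
Here both period and group differ, so the two effects have to be weighed against each other.
Rb > B: this pair runs against the simple trend — see the exception note.
Ge > Rb: relative to Rb, both the across-period and down-group shifts push Ge's electron affinity up.
F > Ge: both effects reinforce here, so F is clearly the higher of the two.
Cl > F: this pair runs against the simple trend — see the exception note.
Note the exception: Rb has a higher electron affinity than B, contrary to the simple trend — B's ns²np¹ configuration gives only a small electron affinity — the sparsely filled np subshell binds an added electron weakly.
Note the exception: Cl has a higher electron affinity than F, contrary to the simple trend — F's small 2p subshell makes the incoming electron feel strong e⁻–e⁻ repulsion, so Cl actually releases more energy on gaining an electron.
Approximate values (kJ/mol): B 27, F 328, Cl 349, Ge 119, Rb 47.
So from highest to lowest: Cl > F > Ge > Rb > B.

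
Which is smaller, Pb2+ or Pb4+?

Both ions have Z = 82 protons, but Pb4+ has lost more electrons, so its remaining electrons feel a larger effective nuclear charge per electron and are pulled in more tightly.
Higher positive charge → smaller ion, so Pb2+ > Pb4+.

Pb4+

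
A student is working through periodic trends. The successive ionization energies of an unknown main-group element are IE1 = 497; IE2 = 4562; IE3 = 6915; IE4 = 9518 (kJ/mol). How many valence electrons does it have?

1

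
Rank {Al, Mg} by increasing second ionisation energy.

Mg < Al

Consider each +1 ion: Al⁺ still has 2 valence electrons; Mg⁺ still has 1 valence electron.
All are still removing valence electrons, so compare the +1 ions as you would atoms: IE_2 generally rises across a period (higher Z_eff) and falls down a group (larger shell), subject to the usual subshell exceptions.
Valence configurations: Al⁺ [Ne]3s², Mg⁺ [Ne]3s¹.
Tabulated IE_2 (kJ/mol): Al 1817, Mg 1451.
Overall IE_2 order: Mg < Al.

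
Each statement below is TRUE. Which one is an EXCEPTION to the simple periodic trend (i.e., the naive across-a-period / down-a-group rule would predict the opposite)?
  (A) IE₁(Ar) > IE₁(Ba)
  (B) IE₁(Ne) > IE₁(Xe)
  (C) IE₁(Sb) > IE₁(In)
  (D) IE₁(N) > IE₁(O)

The general trend: first ionization energy increases across a period and decreases down a group.
(A) Ar (period 3, group 18) vs Ba (period 6, group 2): the stated order agrees with the simple trend.
(B) Ne (period 2, group 18) vs Xe (period 5, group 18): the stated order agrees with the simple trend.
(C) Sb (period 5, group 15) vs In (period 5, group 13): the stated order agrees with the simple trend.
(D) N (period 2, group 15) vs O (period 2, group 16): the stated order contradicts the simple trend.
The exception is (D): pairing an electron in O's 2p⁴ costs repulsion energy, so O ionizes more easily than half-filled N (2p³).

(D)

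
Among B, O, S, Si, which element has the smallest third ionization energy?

Si

IE_3 is the cost of taking one more electron from the +2 cation: B²⁺ still has 1 valence electron; O²⁺ still has 4 valence electrons; S²⁺ still has 4 valence electrons; Si²⁺ still has 2 valence electrons.
All are still removing valence electrons, so compare the +2 ions as you would atoms: IE_3 generally rises across a period (higher Z_eff) and falls down a group (larger shell), subject to the usual subshell exceptions.
Valence configurations: B²⁺ [He]2s¹, O²⁺ [He]2s²2p², S²⁺ [Ne]3s²3p², Si²⁺ [Ne]3s².
Approximate IE_3 values (kJ/mol): B 3660, O 5300, S 3357, Si 3232.
So the third ionization energies run Si < S < B < O.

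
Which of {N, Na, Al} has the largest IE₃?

Na

The third ionization energy removes an electron from the +2 ion. For each element: N²⁺ still has 3 valence electrons; Na²⁺ is already 1 electron into the core; Al²⁺ still has 1 valence electron.
Pulling an electron out of a noble-gas core costs far more than removing a remaining valence electron, so Na sits at the high end of IE_3.
Valence configurations: N²⁺ [He]2s²2p¹, Al²⁺ [Ne]3s¹.
Tabulated IE_3 (kJ/mol): N 4578, Na 6910, Al 2745.
Hence IE_3: Al < N < Na.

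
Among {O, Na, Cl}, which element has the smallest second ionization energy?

Cl

Consider each +1 ion: O⁺ still has 5 valence electrons; Na⁺ is the bare [Ne] core; Cl⁺ still has 6 valence electrons.
Core electrons are held far more tightly than valence electrons, so Na tops the IE_2 order.
Valence configurations: O⁺ [He]2s²2p³, Cl⁺ [Ne]3s²3p⁴.
The numbers (kJ/mol): O 3388, Na 4562, Cl 2298.
Putting it together, IE_2: Cl < O < Na.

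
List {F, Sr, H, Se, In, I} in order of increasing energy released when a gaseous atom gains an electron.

H is in period 1, group 1; F is in period 2, group 17; Se is in period 4, group 16; Sr is in period 5, group 2; In is in period 5, group 13; I is in period 5, group 17.
Adding an electron releases more energy for atoms nearer the top right (short of the noble gases).
Here both period and group differ, so the two effects have to be weighed against each other.
In > Sr: both are in period 5; the period trend gives In the larger value.
H > In: the two effects oppose for this pair; the down-group effect wins (73 vs 29 kJ/mol).
Se > H: the two effects oppose for this pair; the across-period effect wins (195 vs 73 kJ/mol).
I > Se: period and group pull opposite ways; the across-period shift dominates (295 vs 195 kJ/mol).
F > I: they share group 17; the group trend gives F the larger value.
Approximate values (kJ/mol): H 73, F 328, Se 195, Sr 5, In 29, I 295.
So from lowest to highest: Sr < In < H < Se < I < F.

Sr < In < H < Se < I < F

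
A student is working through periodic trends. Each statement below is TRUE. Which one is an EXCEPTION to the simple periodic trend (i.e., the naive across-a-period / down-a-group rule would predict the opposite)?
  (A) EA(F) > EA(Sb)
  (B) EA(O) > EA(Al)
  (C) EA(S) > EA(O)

The general trend: electron affinity increases across a period and decreases down a group.
(A) F (period 2, group 17) vs Sb (period 5, group 15): the stated order agrees with the simple trend.
(B) O (period 2, group 16) vs Al (period 3, group 13): the stated order agrees with the simple trend.
(C) S (period 3, group 16) vs O (period 2, group 16): the stated order contradicts the simple trend.
The exception is (C): the compact 2p subshell of O repels the added electron more than S's larger 3p does.

(C)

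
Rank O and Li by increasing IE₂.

O, Li

Consider each +1 ion: O⁺ still has 5 valence electrons; Li⁺ is the bare [He] core.
Pulling an electron out of a noble-gas core costs far more than removing a remaining valence electron, so Li sits at the high end of IE_2.
Approximate IE_2 values (kJ/mol): O 3388, Li 7298.
Putting it together, IE_2: O < Li.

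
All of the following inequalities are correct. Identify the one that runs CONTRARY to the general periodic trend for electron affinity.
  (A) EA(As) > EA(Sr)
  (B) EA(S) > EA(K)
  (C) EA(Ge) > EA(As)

(C)

The general trend: electron affinity increases across a period and decreases down a group.
(A) As (period 4, group 15) vs Sr (period 5, group 2): the stated order agrees with the simple trend.
(B) S (period 3, group 16) vs K (period 4, group 1): the stated order agrees with the simple trend.
(C) Ge (period 4, group 14) vs As (period 4, group 15): the stated order contradicts the simple trend.
The exception is (C): adding an electron to As's half-filled 4p³ is unfavourable, so Ge (4p²) has the more exothermic EA.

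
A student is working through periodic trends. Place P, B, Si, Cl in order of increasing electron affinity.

EA tends to increase across a period and decrease down a group, though the pattern is less regular than for IE or radius.
Here both period and group differ, so the two effects have to be weighed against each other.
P > B: the two effects oppose for this pair; the across-period effect wins (72 vs 27 kJ/mol).
Si > P: this pair runs against the simple trend — see the exception note.
Cl > Si: Cl lies to the right of Si in period 3, so the across-period effect alone puts Cl higher.
Note the exception: Si has a higher electron affinity than P, contrary to the simple trend — adding an electron to P's half-filled 3p³ is unfavourable, so Si (3p²) has the more exothermic EA.
Approximate values (kJ/mol): B 27, Si 134, P 72, Cl 349.
So from lowest to highest: B < P < Si < Cl.

B < P < Si < Cl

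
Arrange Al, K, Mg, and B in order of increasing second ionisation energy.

Consider each +1 ion: Al⁺ still has 2 valence electrons; K⁺ is the bare [Ar] core; Mg⁺ still has 1 valence electron; B⁺ still has 2 valence electrons.
Breaking into a closed-shell core is much more expensive than removing a leftover valence electron — K has the largest IE_2 here.
Valence configurations: Al⁺ [Ne]3s², Mg⁺ [Ne]3s¹, B⁺ [He]2s².
Approximate IE_2 values (kJ/mol): Al 1817, K 3052, Mg 1451, B 2427.
Hence IE_2: Mg < Al < B < K.

Mg < Al < B < K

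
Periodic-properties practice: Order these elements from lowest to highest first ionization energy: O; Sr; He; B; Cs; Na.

He is in period 1, group 18; B is in period 2, group 13; O is in period 2, group 16; Na is in period 3, group 1; Sr is in period 5, group 2; Cs is in period 6, group 1.
IE₁ increases left→right with effective nuclear charge and decreases top→bottom as the valence shell moves farther out.
Here both period and group differ, so the two effects have to be weighed against each other.
Na > Cs: Na sits above Cs in group 1, so the down-group effect alone puts Na higher.
Sr > Na: the two effects oppose for this pair; the across-period effect wins (550 vs 496 kJ/mol).
B > Sr: relative to Sr, both the across-period and down-group shifts push B's first ionization energy up.
O > B: O lies to the right of B in period 2, so the across-period effect alone puts O higher.
He > O: relative to O, both the across-period and down-group shifts push He's first ionization energy up.
Tabulated first ionization energy (kJ/mol): He 2372, B 801, O 1314, Na 496, Sr 550, Cs 376.
So from lowest to highest: Cs < Na < Sr < B < O < He.

Cs < Na < Sr < B < O < He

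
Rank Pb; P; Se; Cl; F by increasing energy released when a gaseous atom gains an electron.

Pb < P < Se < F < Cl

F is in period 2, group 17; P is in period 3, group 15; Cl is in period 3, group 17; Se is in period 4, group 16; Pb is in period 6, group 14.
EA tends to increase across a period and decrease down a group, though the pattern is less regular than for IE or radius.
Neither a single period nor a single group — weigh both effects.
P > Pb: relative to Pb, both the across-period and down-group shifts push P's electron affinity up.
Se > P: the two effects oppose for this pair; the across-period effect wins (195 vs 72 kJ/mol).
F > Se: relative to Se, both the across-period and down-group shifts push F's electron affinity up.
Cl > F: this pair runs against the simple trend — see the exception note.
Note the exception: Cl has a higher electron affinity than F, contrary to the simple trend — F's small 2p subshell makes the incoming electron feel strong e⁻–e⁻ repulsion, so Cl actually releases more energy on gaining an electron.
Approximate values (kJ/mol): F 328, P 72, Cl 349, Se 195, Pb 35.
So from lowest to highest: Pb < P < Se < F < Cl.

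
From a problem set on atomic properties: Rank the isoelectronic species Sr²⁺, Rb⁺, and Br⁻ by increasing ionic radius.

All of these have 36 electrons, so size is governed by nuclear charge alone: the more protons, the stronger the pull on the same electron cloud, and the smaller the ion.
Nuclear charges: Sr²⁺ (Z=38), Rb⁺ (Z=37), Br⁻ (Z=35).
Smallest to largest: Sr²⁺ < Rb⁺ < Br⁻.

Sr²⁺ < Rb⁺ < Br⁻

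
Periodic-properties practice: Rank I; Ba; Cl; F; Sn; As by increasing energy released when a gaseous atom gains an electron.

F is in period 2, group 17; Cl is in period 3, group 17; As is in period 4, group 15; Sn is in period 5, group 14; I is in period 5, group 17; Ba is in period 6, group 2.
Electron affinity generally becomes more exothermic across a period toward the halogens and less exothermic down a group.
These span different periods and groups, so the two trends combine.
As > Ba: relative to Ba, both the across-period and down-group shifts push As's electron affinity up.
Sn > As: this pair runs against the simple trend — see the exception note.
I > Sn: both are in period 5; the period trend gives I the larger value.
F > I: F sits above I in group 17, so the down-group effect alone puts F higher.
Cl > F: this pair runs against the simple trend — see the exception note.
Note the exception: Sn has a higher electron affinity than As, contrary to the simple trend — adding an electron to As's half-filled np³ subshell costs electron-pairing energy.
Note the exception: Cl has a higher electron affinity than F, contrary to the simple trend — F's small 2p subshell makes the incoming electron feel strong e⁻–e⁻ repulsion, so Cl actually releases more energy on gaining an electron.
Tabulated electron affinity (kJ/mol): F 328, Cl 349, As 78, Sn 107, I 295, Ba 14.
So from lowest to highest: Ba < As < Sn < I < F < Cl.

Ba, As, Sn, I, F, Cl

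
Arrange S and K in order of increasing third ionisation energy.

Consider each +2 ion: S²⁺ still has 4 valence electrons; K²⁺ is already 1 electron into the core.
Breaking into a closed-shell core is much more expensive than removing a leftover valence electron — K has the largest IE_3 here.
Approximate IE_3 values (kJ/mol): S 3357, K 4420.
Putting it together, IE_3: S < K.

S < K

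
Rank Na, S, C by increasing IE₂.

S < C < Na

The second ionization energy removes an electron from the +1 ion. For each element: Na⁺ is the bare [Ne] core; S⁺ still has 5 valence electrons; C⁺ still has 3 valence electrons.
Pulling an electron out of a noble-gas core costs far more than removing a remaining valence electron, so Na sits at the high end of IE_2.
Valence configurations: S⁺ [Ne]3s²3p³, C⁺ [He]2s²2p¹.
The numbers (kJ/mol): Na 4562, S 2252, C 2353.
Overall IE_2 order: S < C < Na.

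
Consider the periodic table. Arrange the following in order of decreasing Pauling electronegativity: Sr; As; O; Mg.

O > As > Mg > Sr

O is in period 2, group 16; Mg is in period 3, group 2; As is in period 4, group 15; Sr is in period 5, group 2.
Electronegativity increases across a period and decreases down a group, tracking effective nuclear charge and atomic size.
Here both period and group differ, so the two effects have to be weighed against each other.
Mg > Sr: Mg sits above Sr in group 2, so the down-group effect alone puts Mg higher.
As > Mg: the two effects oppose for this pair; the across-period effect wins (2.18 vs 1.31).
O > As: both effects reinforce here, so O is clearly the higher of the two.
Approximate values (Pauling): O 3.44, Mg 1.31, As 2.18, Sr 0.95.
So from highest to lowest: O > As > Mg > Sr.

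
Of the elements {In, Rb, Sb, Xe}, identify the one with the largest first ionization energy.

Xe

Rb is in period 5, group 1; In is in period 5, group 13; Sb is in period 5, group 15; Xe is in period 5, group 18.
Removing the outermost electron gets harder across a period and easier down a group.
All lie in period 5, so first ionization energy increases left to right.
The largest first ionization energy among these belongs to Xe.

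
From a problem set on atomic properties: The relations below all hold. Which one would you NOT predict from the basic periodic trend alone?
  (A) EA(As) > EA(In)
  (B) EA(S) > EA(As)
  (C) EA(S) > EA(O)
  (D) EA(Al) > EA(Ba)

(C)

The general trend: electron affinity increases across a period and decreases down a group.
(A) As (period 4, group 15) vs In (period 5, group 13): the stated order agrees with the simple trend.
(B) S (period 3, group 16) vs As (period 4, group 15): the stated order agrees with the simple trend.
(C) S (period 3, group 16) vs O (period 2, group 16): the stated order contradicts the simple trend.
(D) Al (period 3, group 13) vs Ba (period 6, group 2): the stated order agrees with the simple trend.
The exception is (C): the compact 2p subshell of O repels the added electron more than S's larger 3p does.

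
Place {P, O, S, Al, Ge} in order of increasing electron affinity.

Al, P, Ge, O, S

O is in period 2, group 16; Al is in period 3, group 13; P is in period 3, group 15; S is in period 3, group 16; Ge is in period 4, group 14.
EA tends to increase across a period and decrease down a group, though the pattern is less regular than for IE or radius.
Here both period and group differ, so the two effects have to be weighed against each other.
P > Al: both are in period 3; the period trend gives P the larger value.
Ge > P: this pair runs against the simple trend — see the exception note.
O > Ge: both effects reinforce here, so O is clearly the higher of the two.
S > O: this pair runs against the simple trend — see the exception note.
Note the exception: Ge has a higher electron affinity than P, contrary to the simple trend — adding an electron to P's half-filled np³ subshell costs electron-pairing energy.
Note the exception: S has a higher electron affinity than O, contrary to the simple trend — the compact 2p subshell of O repels the added electron more than S's larger 3p does.
Tabulated electron affinity (kJ/mol): O 141, Al 42, P 72, S 200, Ge 119.
So from lowest to highest: Al < P < Ge < O < S.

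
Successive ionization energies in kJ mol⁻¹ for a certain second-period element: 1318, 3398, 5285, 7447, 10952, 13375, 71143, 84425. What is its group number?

Group 16

Look for the largest jump between consecutive ionization energies: IE7/IE6 ≈ 5.3, far larger than any earlier ratio.
That jump marks the point where a core electron is being removed. So the atom has 6 valence electrons.
A main-group element with 6 valence electrons is in group 16.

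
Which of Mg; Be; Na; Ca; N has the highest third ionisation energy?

Be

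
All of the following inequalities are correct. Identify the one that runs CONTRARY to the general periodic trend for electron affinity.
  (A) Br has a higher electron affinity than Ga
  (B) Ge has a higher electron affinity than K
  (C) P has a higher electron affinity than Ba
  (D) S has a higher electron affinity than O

The general trend: electron affinity increases across a period and decreases down a group.
(A) Br (period 4, group 17) vs Ga (period 4, group 13): the stated order agrees with the simple trend.
(B) Ge (period 4, group 14) vs K (period 4, group 1): the stated order agrees with the simple trend.
(C) P (period 3, group 15) vs Ba (period 6, group 2): the stated order agrees with the simple trend.
(D) S (period 3, group 16) vs O (period 2, group 16): the stated order contradicts the simple trend.
The exception is (D): the compact 2p subshell of O repels the added electron more than S's larger 3p does.

(D)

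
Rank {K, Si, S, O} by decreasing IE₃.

After 2 electrons have been removed, what remains? K²⁺ is already 1 electron into the core; Si²⁺ still has 2 valence electrons; S²⁺ still has 4 valence electrons; O²⁺ still has 4 valence electrons.
Usually core removal costs more than valence removal, but here the competition is close: a tightly held n=2 valence electron can cost more to remove than an n=3 core electron, so the actual values have to decide it.
Valence configurations: Si²⁺ [Ne]3s², S²⁺ [Ne]3s²3p², O²⁺ [He]2s²2p².
The numbers (kJ/mol): K 4420, Si 3232, S 3357, O 5300.
Overall IE_3 order: Si < S < K < O.

O > K > S > Si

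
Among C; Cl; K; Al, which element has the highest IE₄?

Al

The fourth ionization energy removes an electron from the +3 ion. For each element: C³⁺ still has 1 valence electron; Cl³⁺ still has 4 valence electrons; K³⁺ is already 2 electrons into the core; Al³⁺ is the bare [Ne] core.
Usually core removal costs more than valence removal, but here the competition is close: a tightly held n=2 valence electron can cost more to remove than an n=3 core electron, so the actual values have to decide it.
Valence configurations: C³⁺ [He]2s¹, Cl³⁺ [Ne]3s²3p².
The numbers (kJ/mol): C 6223, Cl 5159, K 5877, Al 11577.
So the fourth ionization energies run Cl < K < C < Al.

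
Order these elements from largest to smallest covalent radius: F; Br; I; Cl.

F is in period 2, group 17; Cl is in period 3, group 17; Br is in period 4, group 17; I is in period 5, group 17.
Across a period the added protons contract the valence shell; down a group each new principal shell makes the atom larger.
All are in group 17, so atomic radius increases down the group.
So from largest to smallest: I > Br > Cl > F.

I > Br > Cl > F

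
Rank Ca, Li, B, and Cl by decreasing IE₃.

Li, Ca, Cl, B

After 2 electrons have been removed, what remains? Ca²⁺ is the bare [Ar] core; Li²⁺ is already 1 electron into the core; B²⁺ still has 1 valence electron; Cl²⁺ still has 5 valence electrons.
Pulling an electron out of a noble-gas core costs far more than removing a remaining valence electron, so Ca and Li sit at the high end of IE_3.
Valence configurations: B²⁺ [He]2s¹, Cl²⁺ [Ne]3s²3p³.
Approximate IE_3 values (kJ/mol): Ca 4912, Li 11815, B 3660, Cl 3822.
Overall IE_3 order: B < Cl < Ca < Li.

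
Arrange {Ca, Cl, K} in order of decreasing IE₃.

After 2 electrons have been removed, what remains? Ca²⁺ is the bare [Ar] core; Cl²⁺ still has 5 valence electrons; K²⁺ is already 1 electron into the core.
Core electrons are held far more tightly than valence electrons, so K and Ca top the IE_3 order.
The numbers (kJ/mol): Ca 4912, Cl 3822, K 4420.
Putting it together, IE_3: Cl < K < Ca.

Ca, K, Cl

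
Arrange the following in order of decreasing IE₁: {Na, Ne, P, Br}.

Ne > Br > P > Na

Ne is in period 2, group 18; Na is in period 3, group 1; P is in period 3, group 15; Br is in period 4, group 17.
First ionization energy rises across a period (greater Z_eff holds electrons more tightly) and falls down a group (valence electrons are farther from the nucleus).
These span different periods and groups, so the two trends combine.
P > Na: P lies to the right of Na in period 3, so the across-period effect alone puts P higher.
Br > P: the two effects oppose for this pair; the across-period effect wins (1140 vs 1012 kJ/mol).
Ne > Br: relative to Br, both the across-period and down-group shifts push Ne's first ionization energy up.
For reference (kJ/mol): Ne 2081, Na 496, P 1012, Br 1140.
So from highest to lowest: Ne > Br > P > Na.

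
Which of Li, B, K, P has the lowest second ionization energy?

P

The second ionization energy removes an electron from the +1 ion. For each element: Li⁺ is the bare [He] core; B⁺ still has 2 valence electrons; K⁺ is the bare [Ar] core; P⁺ still has 4 valence electrons.
Breaking into a closed-shell core is much more expensive than removing a leftover valence electron — K and Li have the largest IE_2 here.
Valence configurations: B⁺ [He]2s², P⁺ [Ne]3s²3p².
The numbers (kJ/mol): Li 7298, B 2427, K 3052, P 1907.
So the second ionization energies run P < B < K < Li.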